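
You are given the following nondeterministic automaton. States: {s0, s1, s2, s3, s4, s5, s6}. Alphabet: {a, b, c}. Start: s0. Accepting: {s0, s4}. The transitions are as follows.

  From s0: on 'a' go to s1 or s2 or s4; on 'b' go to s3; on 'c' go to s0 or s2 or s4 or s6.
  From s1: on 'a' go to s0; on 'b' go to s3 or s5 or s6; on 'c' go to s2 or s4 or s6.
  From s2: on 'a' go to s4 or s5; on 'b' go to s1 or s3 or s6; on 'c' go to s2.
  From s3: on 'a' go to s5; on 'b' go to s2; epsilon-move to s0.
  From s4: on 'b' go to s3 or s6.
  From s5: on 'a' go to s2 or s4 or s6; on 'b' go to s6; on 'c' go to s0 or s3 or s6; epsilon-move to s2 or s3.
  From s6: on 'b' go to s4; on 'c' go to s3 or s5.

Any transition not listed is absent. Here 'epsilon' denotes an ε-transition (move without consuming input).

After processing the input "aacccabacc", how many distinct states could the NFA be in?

Start in {s0}.
Read 'a': s0→{s1, s2, s4}; now {s1, s2, s4}.
Read 'a': s1→{s0}, s2→{s4, s5}, s4→∅; union {s0, s4, s5}; ε-closure = {s0, s2, s3, s4, s5}.
Read 'c': s0→{s0, s2, s4, s6}, s2→{s2}, s3→∅, s4→∅, s5→{s0, s3, s6}; now {s0, s2, s3, s4, s6}.
Read 'c': s0→{s0, s2, s4, s6}, s2→{s2}, s3→∅, s4→∅, s6→{s3, s5}; now {s0, s2, s3, s4, s5, s6}.
Read 'c': s0→{s0, s2, s4, s6}, s2→{s2}, s3→∅, s4→∅, s5→{s0, s3, s6}, s6→{s3, s5}; now {s0, s2, s3, s4, s5, s6}.
Read 'a': s0→{s1, s2, s4}, s2→{s4, s5}, s3→{s5}, s4→∅, s5→{s2, s4, s6}, s6→∅; union {s1, s2, s4, s5, s6}; ε-closure = {s0, s1, s2, s3, s4, s5, s6}.
Read 'b': s0→{s3}, s1→{s3, s5, s6}, s2→{s1, s3, s6}, s3→{s2}, s4→{s3, s6}, s5→{s6}, s6→{s4}; union {s1, s2, s3, s4, s5, s6}; ε-closure = {s0, s1, s2, s3, s4, s5, s6}.
Read 'a': s0→{s1, s2, s4}, s1→{s0}, s2→{s4, s5}, s3→{s5}, s4→∅, s5→{s2, s4, s6}, s6→∅; union {s0, s1, s2, s4, s5, s6}; ε-closure = {s0, s1, s2, s3, s4, s5, s6}.
Read 'c': s0→{s0, s2, s4, s6}, s1→{s2, s4, s6}, s2→{s2}, s3→∅, s4→∅, s5→{s0, s3, s6}, s6→{s3, s5}; now {s0, s2, s3, s4, s5, s6}.
Read 'c': s0→{s0, s2, s4, s6}, s2→{s2}, s3→∅, s4→∅, s5→{s0, s3, s6}, s6→{s3, s5}; now {s0, s2, s3, s4, s5, s6}.
That set has 6 states.

6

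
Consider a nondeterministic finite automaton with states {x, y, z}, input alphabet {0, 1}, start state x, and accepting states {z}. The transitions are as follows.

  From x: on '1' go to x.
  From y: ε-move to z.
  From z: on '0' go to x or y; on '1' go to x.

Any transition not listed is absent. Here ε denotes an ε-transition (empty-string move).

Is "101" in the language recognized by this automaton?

Start in {x}.
Read '1': {x} → {x}.
Read '0': {x} → ∅.
The set is empty and remains empty for the remaining 1 symbol.
The final set ∅ contains no accepting state.

No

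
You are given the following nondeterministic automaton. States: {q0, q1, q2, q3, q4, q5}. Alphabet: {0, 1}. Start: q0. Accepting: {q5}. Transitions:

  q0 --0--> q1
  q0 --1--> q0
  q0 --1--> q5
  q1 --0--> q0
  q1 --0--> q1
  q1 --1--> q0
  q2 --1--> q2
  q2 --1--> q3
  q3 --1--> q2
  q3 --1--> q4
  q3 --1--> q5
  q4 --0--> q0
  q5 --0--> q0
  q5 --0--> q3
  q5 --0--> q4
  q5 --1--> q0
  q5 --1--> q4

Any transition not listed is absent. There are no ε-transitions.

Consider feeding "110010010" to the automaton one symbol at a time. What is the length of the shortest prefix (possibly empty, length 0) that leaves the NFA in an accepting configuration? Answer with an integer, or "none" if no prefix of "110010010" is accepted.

1

Start in {q0}.
Read '1': q0→{q0, q5}; now {q0, q5}.
None of the earlier sets intersect F, but {q0, q5} does.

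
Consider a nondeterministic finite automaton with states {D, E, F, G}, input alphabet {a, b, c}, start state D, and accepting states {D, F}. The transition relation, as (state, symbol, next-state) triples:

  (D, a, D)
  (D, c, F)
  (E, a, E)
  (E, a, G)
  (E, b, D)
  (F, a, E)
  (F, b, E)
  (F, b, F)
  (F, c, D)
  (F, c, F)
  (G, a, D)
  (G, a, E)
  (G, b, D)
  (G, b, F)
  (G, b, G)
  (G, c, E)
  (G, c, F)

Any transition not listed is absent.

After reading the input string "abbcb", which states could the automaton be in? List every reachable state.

∅

Start in {D}.
Read 'a': D→{D}; now {D}.
Read 'b': D→∅; now ∅.
The set is empty and remains empty for the remaining 3 symbols.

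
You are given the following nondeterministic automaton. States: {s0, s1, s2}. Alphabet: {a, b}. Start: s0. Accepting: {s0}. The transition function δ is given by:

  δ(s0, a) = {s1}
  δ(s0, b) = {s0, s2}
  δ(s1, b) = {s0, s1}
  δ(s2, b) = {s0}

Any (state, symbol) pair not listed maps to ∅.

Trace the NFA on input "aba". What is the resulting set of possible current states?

{s1}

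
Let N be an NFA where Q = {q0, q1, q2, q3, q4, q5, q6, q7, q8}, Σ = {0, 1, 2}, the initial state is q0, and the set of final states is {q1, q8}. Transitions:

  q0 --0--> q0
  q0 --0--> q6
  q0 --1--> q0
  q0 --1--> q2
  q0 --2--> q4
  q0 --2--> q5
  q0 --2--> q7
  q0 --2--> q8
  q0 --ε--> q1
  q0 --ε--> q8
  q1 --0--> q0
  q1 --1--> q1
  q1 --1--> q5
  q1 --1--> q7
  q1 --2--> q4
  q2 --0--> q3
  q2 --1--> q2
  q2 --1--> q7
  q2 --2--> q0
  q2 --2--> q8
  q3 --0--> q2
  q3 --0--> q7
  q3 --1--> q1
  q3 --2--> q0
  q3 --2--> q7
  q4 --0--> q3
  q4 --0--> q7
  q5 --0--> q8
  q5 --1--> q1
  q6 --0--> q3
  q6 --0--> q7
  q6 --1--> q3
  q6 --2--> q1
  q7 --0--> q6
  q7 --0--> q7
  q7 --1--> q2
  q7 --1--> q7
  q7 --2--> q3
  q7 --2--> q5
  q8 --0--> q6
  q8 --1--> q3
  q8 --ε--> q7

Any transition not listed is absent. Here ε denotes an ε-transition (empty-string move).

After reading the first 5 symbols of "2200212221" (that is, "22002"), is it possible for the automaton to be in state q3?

Start: ε-closure({q0}) = {q0, q1, q7, q8}.
Read '2': {q0, q1, q7, q8} → {q3, q4, q5, q7, q8}.
Read '2': {q3, q4, q5, q7, q8} → {q0, q1, q3, q5, q7, q8}.
Read '0': {q0, q1, q3, q5, q7, q8} → {q0, q1, q2, q6, q7, q8}.
Read '0': {q0, q1, q2, q6, q7, q8} → {q0, q1, q3, q6, q7, q8}.
Read '2': {q0, q1, q3, q6, q7, q8} → {q0, q1, q3, q4, q5, q7, q8}.
State q3 is in {q0, q1, q3, q4, q5, q7, q8}.

Yes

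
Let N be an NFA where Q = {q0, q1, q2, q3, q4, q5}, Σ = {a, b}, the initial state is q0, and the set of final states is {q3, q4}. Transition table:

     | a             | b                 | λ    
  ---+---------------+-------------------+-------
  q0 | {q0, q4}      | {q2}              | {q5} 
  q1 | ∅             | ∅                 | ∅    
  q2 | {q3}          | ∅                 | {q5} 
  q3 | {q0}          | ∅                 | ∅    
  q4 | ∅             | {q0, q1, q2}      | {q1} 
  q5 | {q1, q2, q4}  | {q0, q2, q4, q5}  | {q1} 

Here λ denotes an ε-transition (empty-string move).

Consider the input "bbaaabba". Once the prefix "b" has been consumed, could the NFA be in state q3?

No

Start: ε-closure({q0}) = {q0, q1, q5}.
Read 'b': q0→{q2}, q1→∅, q5→{q0, q2, q4, q5}; union {q0, q2, q4, q5}; ε-closure = {q0, q1, q2, q4, q5}.
State q3 is not in {q0, q1, q2, q4, q5}.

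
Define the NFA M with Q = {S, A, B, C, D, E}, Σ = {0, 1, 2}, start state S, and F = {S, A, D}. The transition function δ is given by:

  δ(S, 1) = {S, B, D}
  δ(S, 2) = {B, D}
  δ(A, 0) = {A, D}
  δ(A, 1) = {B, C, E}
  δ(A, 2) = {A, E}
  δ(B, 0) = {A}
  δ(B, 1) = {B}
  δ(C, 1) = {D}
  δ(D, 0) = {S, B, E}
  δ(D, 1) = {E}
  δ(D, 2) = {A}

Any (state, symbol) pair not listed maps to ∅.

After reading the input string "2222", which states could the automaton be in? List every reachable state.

Start in {S}.
Read '2': {S} → {B, D}.
Read '2': {B, D} → {A}.
Read '2': {A} → {A, E}.
Read '2': {A, E} → {A, E}.

{A, E}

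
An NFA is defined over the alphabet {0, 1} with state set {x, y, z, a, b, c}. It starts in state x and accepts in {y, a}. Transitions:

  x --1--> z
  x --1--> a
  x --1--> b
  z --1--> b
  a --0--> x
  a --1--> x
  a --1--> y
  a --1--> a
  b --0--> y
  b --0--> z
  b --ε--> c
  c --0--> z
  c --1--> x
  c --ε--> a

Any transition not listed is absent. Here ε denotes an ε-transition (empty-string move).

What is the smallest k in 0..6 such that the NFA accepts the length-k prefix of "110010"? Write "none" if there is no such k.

1

Start in {x}.
Read '1': {x} → {z, a, b, c}.
None of the earlier sets intersect F, but {z, a, b, c} does.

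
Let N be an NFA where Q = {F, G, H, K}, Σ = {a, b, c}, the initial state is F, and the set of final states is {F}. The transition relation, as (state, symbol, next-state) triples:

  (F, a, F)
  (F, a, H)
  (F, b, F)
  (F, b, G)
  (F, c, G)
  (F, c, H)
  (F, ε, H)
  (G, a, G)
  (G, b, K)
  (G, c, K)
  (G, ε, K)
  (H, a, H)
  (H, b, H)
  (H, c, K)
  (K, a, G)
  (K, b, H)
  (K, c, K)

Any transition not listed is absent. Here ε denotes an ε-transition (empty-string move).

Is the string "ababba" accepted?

Yes

Start: ε-closure({F}) = {F, H}.
Read 'a': F→{F, H}, H→{H}; now {F, H}.
Read 'b': F→{F, G}, H→{H}; union {F, G, H}; ε-closure = {F, G, H, K}.
Read 'a': F→{F, H}, G→{G}, H→{H}, K→{G}; union {F, G, H}; ε-closure = {F, G, H, K}.
Read 'b': F→{F, G}, G→{K}, H→{H}, K→{H}; now {F, G, H, K}.
Read 'b': F→{F, G}, G→{K}, H→{H}, K→{H}; now {F, G, H, K}.
Read 'a': F→{F, H}, G→{G}, H→{H}, K→{G}; union {F, G, H}; ε-closure = {F, G, H, K}.
The final set {F, G, H, K} contains the accepting state F.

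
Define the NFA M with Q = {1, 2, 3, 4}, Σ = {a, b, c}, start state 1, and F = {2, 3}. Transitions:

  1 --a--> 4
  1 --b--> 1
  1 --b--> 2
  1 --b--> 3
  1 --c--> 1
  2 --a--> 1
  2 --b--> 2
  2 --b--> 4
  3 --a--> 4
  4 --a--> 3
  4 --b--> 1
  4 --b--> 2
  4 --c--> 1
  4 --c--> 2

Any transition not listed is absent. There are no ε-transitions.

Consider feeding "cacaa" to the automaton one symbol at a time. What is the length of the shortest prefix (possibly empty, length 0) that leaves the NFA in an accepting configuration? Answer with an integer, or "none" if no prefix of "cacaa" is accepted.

3

Start in {1}.
Read 'c': 1→{1}; now {1}.
Read 'a': 1→{4}; now {4}.
Read 'c': 4→{1, 2}; now {1, 2}.
None of the earlier sets intersect F, but {1, 2} does.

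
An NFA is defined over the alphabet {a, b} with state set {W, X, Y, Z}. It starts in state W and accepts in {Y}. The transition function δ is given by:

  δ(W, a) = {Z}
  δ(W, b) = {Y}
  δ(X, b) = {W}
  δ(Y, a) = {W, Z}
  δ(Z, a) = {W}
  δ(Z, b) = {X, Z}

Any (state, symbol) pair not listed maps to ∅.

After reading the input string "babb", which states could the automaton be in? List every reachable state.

{W, X, Z}

Start in {W}.
Read 'b': W→{Y}; now {Y}.
Read 'a': Y→{W, Z}; now {W, Z}.
Read 'b': W→{Y}, Z→{X, Z}; now {X, Y, Z}.
Read 'b': X→{W}, Y→∅, Z→{X, Z}; now {W, X, Z}.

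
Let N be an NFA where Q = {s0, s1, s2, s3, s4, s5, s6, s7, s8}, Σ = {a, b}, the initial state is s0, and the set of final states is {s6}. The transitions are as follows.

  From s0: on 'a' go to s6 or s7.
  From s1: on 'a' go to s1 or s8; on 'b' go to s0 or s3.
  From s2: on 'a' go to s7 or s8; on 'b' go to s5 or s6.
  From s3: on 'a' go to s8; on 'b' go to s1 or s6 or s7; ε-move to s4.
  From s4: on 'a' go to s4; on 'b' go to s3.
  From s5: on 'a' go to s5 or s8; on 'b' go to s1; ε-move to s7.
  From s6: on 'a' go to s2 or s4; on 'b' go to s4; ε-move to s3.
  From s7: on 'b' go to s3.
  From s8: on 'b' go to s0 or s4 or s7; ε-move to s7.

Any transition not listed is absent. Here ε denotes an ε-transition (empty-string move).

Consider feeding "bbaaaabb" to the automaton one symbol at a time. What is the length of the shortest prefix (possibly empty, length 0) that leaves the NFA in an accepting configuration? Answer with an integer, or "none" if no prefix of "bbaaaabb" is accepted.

none

Start in {s0}.
Read 'b': s0→∅; now ∅.
The set is empty and remains empty for the remaining 7 symbols.
No reachable set along the way intersects F.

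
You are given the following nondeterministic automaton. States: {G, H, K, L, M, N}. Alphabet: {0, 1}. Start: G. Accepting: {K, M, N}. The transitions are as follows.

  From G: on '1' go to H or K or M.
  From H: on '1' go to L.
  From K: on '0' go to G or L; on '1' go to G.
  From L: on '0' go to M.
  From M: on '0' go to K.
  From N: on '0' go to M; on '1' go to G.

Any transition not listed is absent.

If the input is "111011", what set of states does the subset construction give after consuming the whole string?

{G, H, K, L, M}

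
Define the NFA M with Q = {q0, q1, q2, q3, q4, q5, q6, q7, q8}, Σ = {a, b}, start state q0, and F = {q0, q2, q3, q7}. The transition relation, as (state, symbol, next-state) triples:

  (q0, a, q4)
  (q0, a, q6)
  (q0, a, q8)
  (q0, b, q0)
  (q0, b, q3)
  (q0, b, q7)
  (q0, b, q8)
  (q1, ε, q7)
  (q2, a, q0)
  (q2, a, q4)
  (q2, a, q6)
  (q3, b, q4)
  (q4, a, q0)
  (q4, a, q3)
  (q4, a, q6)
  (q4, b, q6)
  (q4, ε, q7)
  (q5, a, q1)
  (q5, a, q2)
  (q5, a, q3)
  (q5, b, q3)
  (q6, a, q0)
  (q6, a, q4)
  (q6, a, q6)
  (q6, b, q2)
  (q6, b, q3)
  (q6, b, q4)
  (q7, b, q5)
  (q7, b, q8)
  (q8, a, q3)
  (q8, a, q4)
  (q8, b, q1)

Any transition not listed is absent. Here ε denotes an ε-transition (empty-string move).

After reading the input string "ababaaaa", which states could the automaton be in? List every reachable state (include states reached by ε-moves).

Start in {q0}.
Read 'a': q0→{q4, q6, q8}; union {q4, q6, q8}; ε-closure = {q4, q6, q7, q8}.
Read 'b': q4→{q6}, q6→{q2, q3, q4}, q7→{q5, q8}, q8→{q1}; union {q1, q2, q3, q4, q5, q6, q8}; ε-closure = {q1, q2, q3, q4, q5, q6, q7, q8}.
Read 'a': q1→∅, q2→{q0, q4, q6}, q3→∅, q4→{q0, q3, q6}, q5→{q1, q2, q3}, q6→{q0, q4, q6}, q7→∅, q8→{q3, q4}; union {q0, q1, q2, q3, q4, q6}; ε-closure = {q0, q1, q2, q3, q4, q6, q7}.
Read 'b': q0→{q0, q3, q7, q8}, q1→∅, q2→∅, q3→{q4}, q4→{q6}, q6→{q2, q3, q4}, q7→{q5, q8}; now {q0, q2, q3, q4, q5, q6, q7, q8}.
Read 'a': q0→{q4, q6, q8}, q2→{q0, q4, q6}, q3→∅, q4→{q0, q3, q6}, q5→{q1, q2, q3}, q6→{q0, q4, q6}, q7→∅, q8→{q3, q4}; union {q0, q1, q2, q3, q4, q6, q8}; ε-closure = {q0, q1, q2, q3, q4, q6, q7, q8}.
Read 'a': q0→{q4, q6, q8}, q1→∅, q2→{q0, q4, q6}, q3→∅, q4→{q0, q3, q6}, q6→{q0, q4, q6}, q7→∅, q8→{q3, q4}; union {q0, q3, q4, q6, q8}; ε-closure = {q0, q3, q4, q6, q7, q8}.
Read 'a': q0→{q4, q6, q8}, q3→∅, q4→{q0, q3, q6}, q6→{q0, q4, q6}, q7→∅, q8→{q3, q4}; union {q0, q3, q4, q6, q8}; ε-closure = {q0, q3, q4, q6, q7, q8}.
Read 'a': q0→{q4, q6, q8}, q3→∅, q4→{q0, q3, q6}, q6→{q0, q4, q6}, q7→∅, q8→{q3, q4}; union {q0, q3, q4, q6, q8}; ε-closure = {q0, q3, q4, q6, q7, q8}.

{q0, q3, q4, q6, q7, q8}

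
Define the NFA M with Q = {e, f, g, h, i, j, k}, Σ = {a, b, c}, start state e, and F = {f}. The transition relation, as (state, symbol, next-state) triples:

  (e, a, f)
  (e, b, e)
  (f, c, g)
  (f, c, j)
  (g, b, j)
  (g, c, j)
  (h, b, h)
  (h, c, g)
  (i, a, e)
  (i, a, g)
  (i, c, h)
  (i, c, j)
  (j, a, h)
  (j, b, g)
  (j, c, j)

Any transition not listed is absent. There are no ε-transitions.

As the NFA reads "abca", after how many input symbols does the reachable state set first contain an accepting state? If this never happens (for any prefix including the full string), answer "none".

Start in {e}.
Read 'a': {e} → {f}.
None of the earlier sets intersect F, but {f} does.

1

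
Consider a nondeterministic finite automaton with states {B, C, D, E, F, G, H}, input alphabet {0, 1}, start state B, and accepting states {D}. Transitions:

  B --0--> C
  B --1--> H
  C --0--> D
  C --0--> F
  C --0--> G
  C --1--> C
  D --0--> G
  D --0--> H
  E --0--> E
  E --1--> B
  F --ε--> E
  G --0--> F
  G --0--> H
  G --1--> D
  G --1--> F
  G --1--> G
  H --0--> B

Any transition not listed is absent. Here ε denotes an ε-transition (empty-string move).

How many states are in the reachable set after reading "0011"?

Start in {B}.
Read '0': {B} → {C}.
Read '0': {C} → {D, E, F, G}.
Read '1': {D, E, F, G} → {B, D, E, F, G}.
Read '1': {B, D, E, F, G} → {B, D, E, F, G, H}.
That set has 6 states.

6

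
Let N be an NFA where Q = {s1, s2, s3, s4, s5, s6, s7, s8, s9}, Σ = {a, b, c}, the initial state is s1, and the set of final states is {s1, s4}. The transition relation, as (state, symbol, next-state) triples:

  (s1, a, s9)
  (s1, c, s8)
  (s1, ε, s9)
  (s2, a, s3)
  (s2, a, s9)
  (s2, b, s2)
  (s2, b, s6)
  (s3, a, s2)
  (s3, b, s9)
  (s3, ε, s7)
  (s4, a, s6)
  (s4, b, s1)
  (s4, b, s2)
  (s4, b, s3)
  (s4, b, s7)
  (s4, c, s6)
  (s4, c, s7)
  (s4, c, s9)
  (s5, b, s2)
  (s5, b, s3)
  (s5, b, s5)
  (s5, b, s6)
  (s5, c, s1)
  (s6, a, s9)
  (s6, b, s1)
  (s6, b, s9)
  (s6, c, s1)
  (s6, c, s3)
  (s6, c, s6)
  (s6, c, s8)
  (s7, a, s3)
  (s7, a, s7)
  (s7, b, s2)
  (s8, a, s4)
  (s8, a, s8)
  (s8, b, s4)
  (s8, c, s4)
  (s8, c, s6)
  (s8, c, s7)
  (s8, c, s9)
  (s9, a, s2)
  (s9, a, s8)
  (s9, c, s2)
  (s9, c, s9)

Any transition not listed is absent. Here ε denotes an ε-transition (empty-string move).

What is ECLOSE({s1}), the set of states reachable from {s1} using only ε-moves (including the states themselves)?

Begin with {s1}.
ε-move s1 → s9; add s9.

{s1, s9}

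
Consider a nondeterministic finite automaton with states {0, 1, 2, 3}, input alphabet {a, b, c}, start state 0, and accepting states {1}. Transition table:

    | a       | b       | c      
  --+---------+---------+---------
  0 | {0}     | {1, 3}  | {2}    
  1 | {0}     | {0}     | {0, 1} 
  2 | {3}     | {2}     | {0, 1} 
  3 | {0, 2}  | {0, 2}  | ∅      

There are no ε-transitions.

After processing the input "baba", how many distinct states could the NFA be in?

Start in {0}.
Read 'b': {0} → {1, 3}.
Read 'a': {1, 3} → {0, 2}.
Read 'b': {0, 2} → {1, 2, 3}.
Read 'a': {1, 2, 3} → {0, 2, 3}.
That set has 3 states.

3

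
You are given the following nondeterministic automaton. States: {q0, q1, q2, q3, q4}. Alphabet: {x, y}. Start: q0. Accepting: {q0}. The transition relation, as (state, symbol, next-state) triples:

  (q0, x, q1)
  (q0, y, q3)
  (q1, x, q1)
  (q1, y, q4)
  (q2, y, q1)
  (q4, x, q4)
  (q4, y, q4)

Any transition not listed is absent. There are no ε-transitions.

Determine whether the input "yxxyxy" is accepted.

Start in {q0}.
Read 'y': {q0} → {q3}.
Read 'x': {q3} → ∅.
The set is empty and remains empty for the remaining 4 symbols.
The final set ∅ contains no accepting state.

No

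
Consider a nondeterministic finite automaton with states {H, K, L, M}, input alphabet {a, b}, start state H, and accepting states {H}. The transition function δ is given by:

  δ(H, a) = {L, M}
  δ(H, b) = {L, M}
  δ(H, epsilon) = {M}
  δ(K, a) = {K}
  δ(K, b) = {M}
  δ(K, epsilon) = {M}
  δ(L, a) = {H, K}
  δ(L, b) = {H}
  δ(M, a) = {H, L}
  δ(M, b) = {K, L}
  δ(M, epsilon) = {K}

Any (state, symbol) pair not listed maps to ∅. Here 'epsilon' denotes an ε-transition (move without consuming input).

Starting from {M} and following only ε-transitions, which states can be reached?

Begin with {M}.
ε-move M → K; add K.

{K, M}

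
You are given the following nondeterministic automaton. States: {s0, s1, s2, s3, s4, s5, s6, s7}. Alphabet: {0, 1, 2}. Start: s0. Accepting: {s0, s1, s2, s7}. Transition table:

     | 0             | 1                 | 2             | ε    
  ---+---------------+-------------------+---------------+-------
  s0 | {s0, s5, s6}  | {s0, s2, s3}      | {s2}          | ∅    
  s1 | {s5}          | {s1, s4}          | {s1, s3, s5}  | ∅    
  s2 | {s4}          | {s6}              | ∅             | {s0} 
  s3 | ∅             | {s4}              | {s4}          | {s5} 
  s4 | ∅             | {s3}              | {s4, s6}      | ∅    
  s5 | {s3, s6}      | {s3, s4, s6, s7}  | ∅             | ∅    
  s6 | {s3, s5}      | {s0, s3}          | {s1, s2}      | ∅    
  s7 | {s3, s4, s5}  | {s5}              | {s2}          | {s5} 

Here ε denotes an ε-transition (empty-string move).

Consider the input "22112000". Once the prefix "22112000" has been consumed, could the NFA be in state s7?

Start in {s0}.
Read '2': s0→{s2}; union {s2}; ε-closure = {s0, s2}.
Read '2': s0→{s2}, s2→∅; union {s2}; ε-closure = {s0, s2}.
Read '1': s0→{s0, s2, s3}, s2→{s6}; union {s0, s2, s3, s6}; ε-closure = {s0, s2, s3, s5, s6}.
Read '1': s0→{s0, s2, s3}, s2→{s6}, s3→{s4}, s5→{s3, s4, s6, s7}, s6→{s0, s3}; union {s0, s2, s3, s4, s6, s7}; ε-closure = {s0, s2, s3, s4, s5, s6, s7}.
Read '2': s0→{s2}, s2→∅, s3→{s4}, s4→{s4, s6}, s5→∅, s6→{s1, s2}, s7→{s2}; union {s1, s2, s4, s6}; ε-closure = {s0, s1, s2, s4, s6}.
Read '0': s0→{s0, s5, s6}, s1→{s5}, s2→{s4}, s4→∅, s6→{s3, s5}; now {s0, s3, s4, s5, s6}.
Read '0': s0→{s0, s5, s6}, s3→∅, s4→∅, s5→{s3, s6}, s6→{s3, s5}; now {s0, s3, s5, s6}.
Read '0': s0→{s0, s5, s6}, s3→∅, s5→{s3, s6}, s6→{s3, s5}; now {s0, s3, s5, s6}.
State s7 is not in {s0, s3, s5, s6}.

No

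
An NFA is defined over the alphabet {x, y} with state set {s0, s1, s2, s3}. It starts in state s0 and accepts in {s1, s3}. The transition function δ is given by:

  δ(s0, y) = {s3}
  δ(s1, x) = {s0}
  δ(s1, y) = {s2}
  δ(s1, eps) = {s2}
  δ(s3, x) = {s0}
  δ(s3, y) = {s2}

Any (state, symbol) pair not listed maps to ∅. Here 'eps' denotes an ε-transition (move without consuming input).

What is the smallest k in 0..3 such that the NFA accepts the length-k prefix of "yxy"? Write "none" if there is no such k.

Start in {s0}.
Read 'y': s0→{s3}; now {s3}.
None of the earlier sets intersect F, but {s3} does.

1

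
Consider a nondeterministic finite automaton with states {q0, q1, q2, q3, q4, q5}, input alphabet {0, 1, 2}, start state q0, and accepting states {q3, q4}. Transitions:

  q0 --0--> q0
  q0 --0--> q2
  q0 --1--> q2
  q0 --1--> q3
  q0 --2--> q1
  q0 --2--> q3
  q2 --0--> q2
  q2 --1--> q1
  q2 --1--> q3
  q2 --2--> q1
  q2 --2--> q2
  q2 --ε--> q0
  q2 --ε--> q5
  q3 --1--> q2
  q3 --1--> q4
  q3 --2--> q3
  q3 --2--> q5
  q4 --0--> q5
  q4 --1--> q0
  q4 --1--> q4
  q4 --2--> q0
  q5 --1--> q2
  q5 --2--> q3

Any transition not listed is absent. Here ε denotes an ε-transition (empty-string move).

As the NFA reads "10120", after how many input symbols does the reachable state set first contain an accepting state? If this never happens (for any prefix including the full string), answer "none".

1

Start in {q0}.
Read '1': q0→{q2, q3}; union {q2, q3}; ε-closure = {q0, q2, q3, q5}.
None of the earlier sets intersect F, but {q0, q2, q3, q5} does.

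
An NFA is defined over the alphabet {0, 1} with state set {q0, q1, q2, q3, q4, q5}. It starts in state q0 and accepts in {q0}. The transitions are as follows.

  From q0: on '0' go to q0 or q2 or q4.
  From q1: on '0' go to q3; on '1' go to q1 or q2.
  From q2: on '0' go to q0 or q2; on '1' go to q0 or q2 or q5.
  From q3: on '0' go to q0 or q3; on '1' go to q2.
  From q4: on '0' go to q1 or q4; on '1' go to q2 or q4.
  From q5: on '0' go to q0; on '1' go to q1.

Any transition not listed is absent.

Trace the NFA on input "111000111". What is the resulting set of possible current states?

∅

Start in {q0}.
Read '1': q0→∅; now ∅.
The set is empty and remains empty for the remaining 8 symbols.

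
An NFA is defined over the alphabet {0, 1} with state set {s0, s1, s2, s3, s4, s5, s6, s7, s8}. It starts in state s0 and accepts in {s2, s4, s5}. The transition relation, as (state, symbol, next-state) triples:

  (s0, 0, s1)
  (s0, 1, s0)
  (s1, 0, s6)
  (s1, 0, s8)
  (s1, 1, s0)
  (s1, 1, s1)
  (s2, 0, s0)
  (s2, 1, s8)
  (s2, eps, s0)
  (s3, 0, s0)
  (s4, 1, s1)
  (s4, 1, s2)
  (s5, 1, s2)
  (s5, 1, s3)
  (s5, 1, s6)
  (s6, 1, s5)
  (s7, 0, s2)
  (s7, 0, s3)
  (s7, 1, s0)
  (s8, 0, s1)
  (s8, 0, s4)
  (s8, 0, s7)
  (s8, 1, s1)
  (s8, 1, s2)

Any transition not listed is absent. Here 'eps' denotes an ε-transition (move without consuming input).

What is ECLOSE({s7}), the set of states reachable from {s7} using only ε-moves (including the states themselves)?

{s7}

Begin with {s7}.
No ε-moves leave this set, so the closure equals the set itself.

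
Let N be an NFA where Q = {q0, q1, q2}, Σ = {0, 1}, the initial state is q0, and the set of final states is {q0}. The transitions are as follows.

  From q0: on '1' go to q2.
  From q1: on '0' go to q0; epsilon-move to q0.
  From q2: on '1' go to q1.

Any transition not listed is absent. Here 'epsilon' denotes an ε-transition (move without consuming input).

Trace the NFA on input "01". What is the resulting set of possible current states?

∅

Start in {q0}.
Read '0': q0→∅; now ∅.
The set is empty and remains empty for the remaining 1 symbol.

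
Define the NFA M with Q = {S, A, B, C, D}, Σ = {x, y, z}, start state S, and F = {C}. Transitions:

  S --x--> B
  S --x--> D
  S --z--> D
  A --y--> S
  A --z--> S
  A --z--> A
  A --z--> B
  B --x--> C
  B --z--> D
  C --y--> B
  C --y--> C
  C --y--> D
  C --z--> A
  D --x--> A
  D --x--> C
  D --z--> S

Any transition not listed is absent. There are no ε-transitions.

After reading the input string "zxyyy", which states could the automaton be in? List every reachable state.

Start in {S}.
Read 'z': S→{D}; now {D}.
Read 'x': D→{A, C}; now {A, C}.
Read 'y': A→{S}, C→{B, C, D}; now {S, B, C, D}.
Read 'y': S→∅, B→∅, C→{B, C, D}, D→∅; now {B, C, D}.
Read 'y': B→∅, C→{B, C, D}, D→∅; now {B, C, D}.

{B, C, D}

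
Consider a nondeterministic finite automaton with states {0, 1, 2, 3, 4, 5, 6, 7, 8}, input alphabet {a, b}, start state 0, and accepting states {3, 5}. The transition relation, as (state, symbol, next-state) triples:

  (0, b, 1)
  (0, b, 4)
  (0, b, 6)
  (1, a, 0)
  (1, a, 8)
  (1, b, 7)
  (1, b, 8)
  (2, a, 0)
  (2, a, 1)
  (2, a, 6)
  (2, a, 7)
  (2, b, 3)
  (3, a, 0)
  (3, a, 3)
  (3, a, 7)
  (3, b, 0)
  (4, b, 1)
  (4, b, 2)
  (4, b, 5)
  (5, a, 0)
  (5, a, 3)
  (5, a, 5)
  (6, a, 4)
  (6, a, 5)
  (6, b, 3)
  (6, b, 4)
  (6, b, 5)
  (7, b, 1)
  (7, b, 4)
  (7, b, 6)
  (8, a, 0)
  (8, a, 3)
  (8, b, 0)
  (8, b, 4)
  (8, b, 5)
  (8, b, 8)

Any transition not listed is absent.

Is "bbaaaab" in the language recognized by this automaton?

No

Start in {0}.
Read 'b': {0} → {1, 4, 6}.
Read 'b': {1, 4, 6} → {1, 2, 3, 4, 5, 7, 8}.
Read 'a': {1, 2, 3, 4, 5, 7, 8} → {0, 1, 3, 5, 6, 7, 8}.
Read 'a': {0, 1, 3, 5, 6, 7, 8} → {0, 3, 4, 5, 7, 8}.
Read 'a': {0, 3, 4, 5, 7, 8} → {0, 3, 5, 7}.
Read 'a': {0, 3, 5, 7} → {0, 3, 5, 7}.
Read 'b': {0, 3, 5, 7} → {0, 1, 4, 6}.
The final set {0, 1, 4, 6} contains no accepting state.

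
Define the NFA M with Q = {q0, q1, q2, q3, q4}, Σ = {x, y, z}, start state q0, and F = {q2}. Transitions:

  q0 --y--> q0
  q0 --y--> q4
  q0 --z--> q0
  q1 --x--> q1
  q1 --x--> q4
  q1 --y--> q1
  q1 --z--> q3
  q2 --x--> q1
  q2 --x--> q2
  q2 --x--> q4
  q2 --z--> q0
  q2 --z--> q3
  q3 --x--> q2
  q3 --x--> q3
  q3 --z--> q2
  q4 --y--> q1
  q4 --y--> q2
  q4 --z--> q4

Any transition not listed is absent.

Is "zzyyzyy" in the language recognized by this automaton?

Yes

Start in {q0}.
Read 'z': q0→{q0}; now {q0}.
Read 'z': q0→{q0}; now {q0}.
Read 'y': q0→{q0, q4}; now {q0, q4}.
Read 'y': q0→{q0, q4}, q4→{q1, q2}; now {q0, q1, q2, q4}.
Read 'z': q0→{q0}, q1→{q3}, q2→{q0, q3}, q4→{q4}; now {q0, q3, q4}.
Read 'y': q0→{q0, q4}, q3→∅, q4→{q1, q2}; now {q0, q1, q2, q4}.
Read 'y': q0→{q0, q4}, q1→{q1}, q2→∅, q4→{q1, q2}; now {q0, q1, q2, q4}.
The final set {q0, q1, q2, q4} contains the accepting state q2.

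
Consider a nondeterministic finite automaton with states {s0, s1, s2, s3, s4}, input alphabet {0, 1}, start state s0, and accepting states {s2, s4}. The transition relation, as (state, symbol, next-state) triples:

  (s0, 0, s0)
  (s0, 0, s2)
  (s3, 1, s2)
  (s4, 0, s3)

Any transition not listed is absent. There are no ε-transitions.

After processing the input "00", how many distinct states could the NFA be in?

Start in {s0}.
Read '0': s0→{s0, s2}; now {s0, s2}.
Read '0': s0→{s0, s2}, s2→∅; now {s0, s2}.
That set has 2 states.

2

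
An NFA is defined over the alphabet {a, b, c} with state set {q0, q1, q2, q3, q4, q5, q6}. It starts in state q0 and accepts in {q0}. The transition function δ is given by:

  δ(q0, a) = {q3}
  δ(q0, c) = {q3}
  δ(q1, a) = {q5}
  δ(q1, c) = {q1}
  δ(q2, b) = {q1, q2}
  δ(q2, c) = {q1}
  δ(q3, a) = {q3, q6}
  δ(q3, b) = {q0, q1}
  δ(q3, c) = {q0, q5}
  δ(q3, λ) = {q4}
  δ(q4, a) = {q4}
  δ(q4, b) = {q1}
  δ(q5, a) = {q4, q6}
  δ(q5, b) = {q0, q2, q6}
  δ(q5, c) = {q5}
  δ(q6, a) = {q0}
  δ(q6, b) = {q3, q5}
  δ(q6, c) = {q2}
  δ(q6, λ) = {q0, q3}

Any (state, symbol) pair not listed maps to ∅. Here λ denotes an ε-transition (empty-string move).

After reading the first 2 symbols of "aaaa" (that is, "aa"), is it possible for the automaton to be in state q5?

Start in {q0}.
Read 'a': {q0} → {q3, q4}.
Read 'a': {q3, q4} → {q0, q3, q4, q6}.
State q5 is not in {q0, q3, q4, q6}.

No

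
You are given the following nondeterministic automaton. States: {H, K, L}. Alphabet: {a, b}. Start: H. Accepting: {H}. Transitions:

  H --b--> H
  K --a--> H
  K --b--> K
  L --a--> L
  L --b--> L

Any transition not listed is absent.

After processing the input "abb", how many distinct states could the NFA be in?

0

Start in {H}.
Read 'a': H→∅; now ∅.
The set is empty and remains empty for the remaining 2 symbols.
That set has 0 states.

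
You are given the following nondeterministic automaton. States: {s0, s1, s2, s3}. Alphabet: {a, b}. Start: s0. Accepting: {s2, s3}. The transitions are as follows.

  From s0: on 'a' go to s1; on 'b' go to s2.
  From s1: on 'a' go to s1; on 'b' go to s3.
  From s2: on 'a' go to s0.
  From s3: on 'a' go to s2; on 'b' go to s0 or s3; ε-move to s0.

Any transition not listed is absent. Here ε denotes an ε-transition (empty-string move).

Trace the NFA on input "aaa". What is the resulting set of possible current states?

{s1}

Start in {s0}.
Read 'a': {s0} → {s1}.
Read 'a': {s1} → {s1}.
Read 'a': {s1} → {s1}.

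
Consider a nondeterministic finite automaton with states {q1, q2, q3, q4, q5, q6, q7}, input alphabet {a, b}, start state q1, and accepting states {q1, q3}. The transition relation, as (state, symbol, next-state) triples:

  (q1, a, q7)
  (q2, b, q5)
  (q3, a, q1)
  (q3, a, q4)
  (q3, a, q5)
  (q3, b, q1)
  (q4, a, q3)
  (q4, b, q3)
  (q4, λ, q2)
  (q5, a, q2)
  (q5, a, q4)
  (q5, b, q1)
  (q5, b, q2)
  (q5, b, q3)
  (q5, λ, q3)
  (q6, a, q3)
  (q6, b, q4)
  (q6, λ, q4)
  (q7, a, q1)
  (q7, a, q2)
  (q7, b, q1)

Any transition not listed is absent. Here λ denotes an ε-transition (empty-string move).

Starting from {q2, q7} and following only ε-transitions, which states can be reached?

Begin with {q2, q7}.
No ε-moves leave this set, so the closure equals the set itself.

{q2, q7}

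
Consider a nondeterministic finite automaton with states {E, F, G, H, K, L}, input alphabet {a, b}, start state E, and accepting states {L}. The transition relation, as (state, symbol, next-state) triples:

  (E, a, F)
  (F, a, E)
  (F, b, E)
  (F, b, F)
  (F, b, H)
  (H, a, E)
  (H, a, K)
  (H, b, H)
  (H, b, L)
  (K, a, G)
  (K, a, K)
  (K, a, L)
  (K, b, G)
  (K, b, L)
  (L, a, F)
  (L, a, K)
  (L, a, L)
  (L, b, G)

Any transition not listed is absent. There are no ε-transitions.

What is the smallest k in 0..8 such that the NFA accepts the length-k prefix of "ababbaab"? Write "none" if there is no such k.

Start in {E}.
Read 'a': E→{F}; now {F}.
Read 'b': F→{E, F, H}; now {E, F, H}.
Read 'a': E→{F}, F→{E}, H→{E, K}; now {E, F, K}.
Read 'b': E→∅, F→{E, F, H}, K→{G, L}; now {E, F, G, H, L}.
None of the earlier sets intersect F, but {E, F, G, H, L} does.

4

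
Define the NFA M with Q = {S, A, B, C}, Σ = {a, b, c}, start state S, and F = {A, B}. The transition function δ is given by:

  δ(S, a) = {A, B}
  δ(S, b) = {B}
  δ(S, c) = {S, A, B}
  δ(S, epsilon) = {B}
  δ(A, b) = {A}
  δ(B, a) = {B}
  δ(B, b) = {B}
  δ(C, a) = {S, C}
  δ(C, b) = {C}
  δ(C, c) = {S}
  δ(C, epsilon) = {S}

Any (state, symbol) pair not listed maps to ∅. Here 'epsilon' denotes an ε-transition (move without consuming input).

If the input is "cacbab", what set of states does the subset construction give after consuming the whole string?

∅

Start: ε-closure({S}) = {S, B}.
Read 'c': S→{S, A, B}, B→∅; now {S, A, B}.
Read 'a': S→{A, B}, A→∅, B→{B}; now {A, B}.
Read 'c': A→∅, B→∅; now ∅.
The set is empty and remains empty for the remaining 3 symbols.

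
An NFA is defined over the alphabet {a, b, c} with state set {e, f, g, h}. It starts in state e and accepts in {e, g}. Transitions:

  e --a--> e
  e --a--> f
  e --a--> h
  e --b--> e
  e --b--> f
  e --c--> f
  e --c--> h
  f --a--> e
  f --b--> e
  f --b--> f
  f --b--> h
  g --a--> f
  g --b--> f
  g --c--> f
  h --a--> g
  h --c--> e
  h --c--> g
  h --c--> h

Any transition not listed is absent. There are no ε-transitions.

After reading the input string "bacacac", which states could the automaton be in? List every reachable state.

{e, f, g, h}

Start in {e}.
Read 'b': {e} → {e, f}.
Read 'a': {e, f} → {e, f, h}.
Read 'c': {e, f, h} → {e, f, g, h}.
Read 'a': {e, f, g, h} → {e, f, g, h}.
Read 'c': {e, f, g, h} → {e, f, g, h}.
Read 'a': {e, f, g, h} → {e, f, g, h}.
Read 'c': {e, f, g, h} → {e, f, g, h}.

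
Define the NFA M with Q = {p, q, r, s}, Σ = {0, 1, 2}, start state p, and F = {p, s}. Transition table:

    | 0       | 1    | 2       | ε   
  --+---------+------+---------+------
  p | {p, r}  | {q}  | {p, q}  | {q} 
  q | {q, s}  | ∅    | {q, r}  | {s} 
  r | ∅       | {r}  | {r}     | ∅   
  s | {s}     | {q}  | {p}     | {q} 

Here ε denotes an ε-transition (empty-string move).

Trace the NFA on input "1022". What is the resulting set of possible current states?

{p, q, r, s}

Start: ε-closure({p}) = {p, q, s}.
Read '1': p→{q}, q→∅, s→{q}; union {q}; ε-closure = {q, s}.
Read '0': q→{q, s}, s→{s}; now {q, s}.
Read '2': q→{q, r}, s→{p}; union {p, q, r}; ε-closure = {p, q, r, s}.
Read '2': p→{p, q}, q→{q, r}, r→{r}, s→{p}; union {p, q, r}; ε-closure = {p, q, r, s}.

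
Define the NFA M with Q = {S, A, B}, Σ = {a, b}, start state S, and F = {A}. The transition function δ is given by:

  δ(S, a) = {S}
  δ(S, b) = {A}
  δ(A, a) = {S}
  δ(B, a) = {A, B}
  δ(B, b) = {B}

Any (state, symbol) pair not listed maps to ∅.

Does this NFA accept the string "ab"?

Yes

Start in {S}.
Read 'a': S→{S}; now {S}.
Read 'b': S→{A}; now {A}.
The final set {A} contains the accepting state A.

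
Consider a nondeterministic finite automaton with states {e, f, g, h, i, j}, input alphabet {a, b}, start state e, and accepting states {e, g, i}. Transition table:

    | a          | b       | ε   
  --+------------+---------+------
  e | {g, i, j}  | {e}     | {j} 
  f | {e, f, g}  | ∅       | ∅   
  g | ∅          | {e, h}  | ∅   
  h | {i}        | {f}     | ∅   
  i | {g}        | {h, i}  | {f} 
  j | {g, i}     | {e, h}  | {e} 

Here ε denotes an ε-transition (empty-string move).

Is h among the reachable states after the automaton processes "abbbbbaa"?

Start: ε-closure({e}) = {e, j}.
Read 'a': e→{g, i, j}, j→{g, i}; union {g, i, j}; ε-closure = {e, f, g, i, j}.
Read 'b': e→{e}, f→∅, g→{e, h}, i→{h, i}, j→{e, h}; union {e, h, i}; ε-closure = {e, f, h, i, j}.
Read 'b': e→{e}, f→∅, h→{f}, i→{h, i}, j→{e, h}; union {e, f, h, i}; ε-closure = {e, f, h, i, j}.
Read 'b': e→{e}, f→∅, h→{f}, i→{h, i}, j→{e, h}; union {e, f, h, i}; ε-closure = {e, f, h, i, j}.
Read 'b': e→{e}, f→∅, h→{f}, i→{h, i}, j→{e, h}; union {e, f, h, i}; ε-closure = {e, f, h, i, j}.
Read 'b': e→{e}, f→∅, h→{f}, i→{h, i}, j→{e, h}; union {e, f, h, i}; ε-closure = {e, f, h, i, j}.
Read 'a': e→{g, i, j}, f→{e, f, g}, h→{i}, i→{g}, j→{g, i}; now {e, f, g, i, j}.
Read 'a': e→{g, i, j}, f→{e, f, g}, g→∅, i→{g}, j→{g, i}; now {e, f, g, i, j}.
State h is not in {e, f, g, i, j}.

No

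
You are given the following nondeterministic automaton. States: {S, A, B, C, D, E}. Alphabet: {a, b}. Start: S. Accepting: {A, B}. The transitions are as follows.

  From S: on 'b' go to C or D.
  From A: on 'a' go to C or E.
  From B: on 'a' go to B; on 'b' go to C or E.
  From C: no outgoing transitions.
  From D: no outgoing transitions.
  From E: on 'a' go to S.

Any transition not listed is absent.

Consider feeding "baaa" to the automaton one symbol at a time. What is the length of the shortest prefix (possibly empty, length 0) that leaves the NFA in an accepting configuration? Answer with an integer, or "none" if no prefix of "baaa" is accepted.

Start in {S}.
Read 'b': S→{C, D}; now {C, D}.
Read 'a': C→∅, D→∅; now ∅.
The set is empty and remains empty for the remaining 2 symbols.
No reachable set along the way intersects F.

none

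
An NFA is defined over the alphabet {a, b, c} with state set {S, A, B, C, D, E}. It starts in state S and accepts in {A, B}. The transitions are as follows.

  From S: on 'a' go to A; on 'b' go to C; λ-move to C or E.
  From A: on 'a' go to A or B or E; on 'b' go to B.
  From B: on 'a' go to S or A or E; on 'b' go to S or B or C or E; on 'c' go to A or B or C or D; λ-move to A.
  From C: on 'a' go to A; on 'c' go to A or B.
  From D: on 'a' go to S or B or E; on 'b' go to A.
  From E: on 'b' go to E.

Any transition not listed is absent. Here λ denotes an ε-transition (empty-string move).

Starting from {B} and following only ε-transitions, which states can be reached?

Begin with {B}.
ε-move B → A; add A.

{A, B}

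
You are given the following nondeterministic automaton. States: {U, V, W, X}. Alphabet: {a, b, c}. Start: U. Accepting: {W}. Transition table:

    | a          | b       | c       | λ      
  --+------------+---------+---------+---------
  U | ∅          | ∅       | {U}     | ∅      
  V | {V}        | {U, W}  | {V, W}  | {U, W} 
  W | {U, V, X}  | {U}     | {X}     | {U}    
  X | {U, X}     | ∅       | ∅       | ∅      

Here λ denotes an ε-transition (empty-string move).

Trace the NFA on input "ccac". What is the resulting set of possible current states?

∅

Start in {U}.
Read 'c': U→{U}; now {U}.
Read 'c': U→{U}; now {U}.
Read 'a': U→∅; now ∅.
The set is empty and remains empty for the remaining 1 symbol.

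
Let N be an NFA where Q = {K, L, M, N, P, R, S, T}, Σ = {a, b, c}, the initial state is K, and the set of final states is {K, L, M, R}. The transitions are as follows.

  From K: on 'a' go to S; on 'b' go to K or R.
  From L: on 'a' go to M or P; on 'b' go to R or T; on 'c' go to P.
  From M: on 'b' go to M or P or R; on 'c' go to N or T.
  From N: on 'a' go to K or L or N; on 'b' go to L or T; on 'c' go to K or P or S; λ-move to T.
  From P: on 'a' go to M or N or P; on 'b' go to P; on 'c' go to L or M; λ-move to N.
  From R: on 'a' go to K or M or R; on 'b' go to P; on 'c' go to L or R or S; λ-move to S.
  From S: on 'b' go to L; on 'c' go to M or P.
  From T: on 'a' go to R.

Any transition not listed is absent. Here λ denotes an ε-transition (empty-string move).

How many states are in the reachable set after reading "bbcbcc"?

8

Start in {K}.
Read 'b': {K} → {K, R, S}.
Read 'b': {K, R, S} → {K, L, N, P, R, S, T}.
Read 'c': {K, L, N, P, R, S, T} → {K, L, M, N, P, R, S, T}.
Read 'b': {K, L, M, N, P, R, S, T} → {K, L, M, N, P, R, S, T}.
Read 'c': {K, L, M, N, P, R, S, T} → {K, L, M, N, P, R, S, T}.
Read 'c': {K, L, M, N, P, R, S, T} → {K, L, M, N, P, R, S, T}.
That set has 8 states.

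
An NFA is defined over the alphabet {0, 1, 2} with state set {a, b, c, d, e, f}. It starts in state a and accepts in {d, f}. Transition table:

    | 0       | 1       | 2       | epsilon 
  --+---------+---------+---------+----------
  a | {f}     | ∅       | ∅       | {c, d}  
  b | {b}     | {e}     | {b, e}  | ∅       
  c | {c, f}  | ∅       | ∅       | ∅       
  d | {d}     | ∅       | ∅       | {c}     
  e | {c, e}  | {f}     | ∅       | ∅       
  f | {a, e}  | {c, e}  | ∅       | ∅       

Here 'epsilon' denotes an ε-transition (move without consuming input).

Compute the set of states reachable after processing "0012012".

Start: ε-closure({a}) = {a, c, d}.
Read '0': {a, c, d} → {c, d, f}.
Read '0': {c, d, f} → {a, c, d, e, f}.
Read '1': {a, c, d, e, f} → {c, e, f}.
Read '2': {c, e, f} → ∅.
The set is empty and remains empty for the remaining 3 symbols.

∅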